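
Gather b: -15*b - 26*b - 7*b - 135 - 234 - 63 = -48*b - 432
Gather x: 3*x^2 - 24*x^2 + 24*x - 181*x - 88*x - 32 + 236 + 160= -21*x^2 - 245*x + 364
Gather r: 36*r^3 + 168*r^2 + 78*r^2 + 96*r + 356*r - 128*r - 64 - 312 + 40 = 36*r^3 + 246*r^2 + 324*r - 336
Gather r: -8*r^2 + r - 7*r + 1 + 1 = -8*r^2 - 6*r + 2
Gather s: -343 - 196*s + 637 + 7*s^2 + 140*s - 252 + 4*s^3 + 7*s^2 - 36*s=4*s^3 + 14*s^2 - 92*s + 42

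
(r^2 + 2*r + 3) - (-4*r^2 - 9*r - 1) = 5*r^2 + 11*r + 4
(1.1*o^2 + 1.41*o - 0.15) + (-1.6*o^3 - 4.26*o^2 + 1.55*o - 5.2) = -1.6*o^3 - 3.16*o^2 + 2.96*o - 5.35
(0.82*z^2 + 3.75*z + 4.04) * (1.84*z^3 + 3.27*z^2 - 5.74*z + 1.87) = 1.5088*z^5 + 9.5814*z^4 + 14.9893*z^3 - 6.7808*z^2 - 16.1771*z + 7.5548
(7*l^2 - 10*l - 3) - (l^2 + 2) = 6*l^2 - 10*l - 5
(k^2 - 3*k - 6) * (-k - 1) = -k^3 + 2*k^2 + 9*k + 6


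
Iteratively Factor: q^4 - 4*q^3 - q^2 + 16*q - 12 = (q - 3)*(q^3 - q^2 - 4*q + 4) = (q - 3)*(q + 2)*(q^2 - 3*q + 2) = (q - 3)*(q - 2)*(q + 2)*(q - 1)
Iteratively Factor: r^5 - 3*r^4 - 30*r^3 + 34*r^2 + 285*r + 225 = (r + 1)*(r^4 - 4*r^3 - 26*r^2 + 60*r + 225) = (r + 1)*(r + 3)*(r^3 - 7*r^2 - 5*r + 75) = (r - 5)*(r + 1)*(r + 3)*(r^2 - 2*r - 15) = (r - 5)*(r + 1)*(r + 3)^2*(r - 5)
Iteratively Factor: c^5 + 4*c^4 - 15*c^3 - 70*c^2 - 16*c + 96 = (c + 4)*(c^4 - 15*c^2 - 10*c + 24) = (c - 4)*(c + 4)*(c^3 + 4*c^2 + c - 6) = (c - 4)*(c - 1)*(c + 4)*(c^2 + 5*c + 6) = (c - 4)*(c - 1)*(c + 3)*(c + 4)*(c + 2)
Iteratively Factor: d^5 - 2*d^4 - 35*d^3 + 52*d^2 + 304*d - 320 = (d + 4)*(d^4 - 6*d^3 - 11*d^2 + 96*d - 80) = (d - 5)*(d + 4)*(d^3 - d^2 - 16*d + 16) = (d - 5)*(d + 4)^2*(d^2 - 5*d + 4) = (d - 5)*(d - 1)*(d + 4)^2*(d - 4)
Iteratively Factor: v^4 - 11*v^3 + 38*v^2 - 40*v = (v - 5)*(v^3 - 6*v^2 + 8*v) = (v - 5)*(v - 4)*(v^2 - 2*v) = v*(v - 5)*(v - 4)*(v - 2)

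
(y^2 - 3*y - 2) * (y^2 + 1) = y^4 - 3*y^3 - y^2 - 3*y - 2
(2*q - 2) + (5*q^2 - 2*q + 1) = 5*q^2 - 1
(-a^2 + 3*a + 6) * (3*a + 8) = -3*a^3 + a^2 + 42*a + 48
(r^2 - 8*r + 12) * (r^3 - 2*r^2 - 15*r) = r^5 - 10*r^4 + 13*r^3 + 96*r^2 - 180*r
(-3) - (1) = -4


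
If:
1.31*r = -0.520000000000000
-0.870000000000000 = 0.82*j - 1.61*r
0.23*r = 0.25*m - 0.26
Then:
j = -1.84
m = 0.67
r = -0.40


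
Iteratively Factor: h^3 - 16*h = (h)*(h^2 - 16) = h*(h - 4)*(h + 4)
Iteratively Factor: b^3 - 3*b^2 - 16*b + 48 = (b - 4)*(b^2 + b - 12) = (b - 4)*(b - 3)*(b + 4)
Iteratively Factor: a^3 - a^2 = (a)*(a^2 - a) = a^2*(a - 1)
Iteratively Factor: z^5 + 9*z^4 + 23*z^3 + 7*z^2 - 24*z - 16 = (z + 1)*(z^4 + 8*z^3 + 15*z^2 - 8*z - 16) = (z + 1)*(z + 4)*(z^3 + 4*z^2 - z - 4) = (z + 1)^2*(z + 4)*(z^2 + 3*z - 4) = (z - 1)*(z + 1)^2*(z + 4)*(z + 4)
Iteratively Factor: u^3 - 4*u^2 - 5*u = (u - 5)*(u^2 + u) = u*(u - 5)*(u + 1)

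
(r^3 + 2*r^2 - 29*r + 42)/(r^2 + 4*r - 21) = r - 2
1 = 1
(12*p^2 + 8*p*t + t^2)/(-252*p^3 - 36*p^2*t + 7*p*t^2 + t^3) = (-2*p - t)/(42*p^2 - p*t - t^2)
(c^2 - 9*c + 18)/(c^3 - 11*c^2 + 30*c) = (c - 3)/(c*(c - 5))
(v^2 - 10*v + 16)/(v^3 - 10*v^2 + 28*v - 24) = (v - 8)/(v^2 - 8*v + 12)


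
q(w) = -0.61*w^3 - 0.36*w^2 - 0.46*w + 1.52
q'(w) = -1.83*w^2 - 0.72*w - 0.46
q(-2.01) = 5.94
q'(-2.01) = -6.41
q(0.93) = 0.29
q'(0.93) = -2.71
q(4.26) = -54.13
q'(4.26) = -36.74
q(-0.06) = 1.55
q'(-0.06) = -0.42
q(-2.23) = 7.52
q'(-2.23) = -7.95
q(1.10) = -0.23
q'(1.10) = -3.47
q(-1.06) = 2.33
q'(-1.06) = -1.75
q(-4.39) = 48.21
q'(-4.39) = -32.57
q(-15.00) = 1986.17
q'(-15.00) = -401.41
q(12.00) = -1109.92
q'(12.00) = -272.62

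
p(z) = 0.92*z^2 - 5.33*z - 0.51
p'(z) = 1.84*z - 5.33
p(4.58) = -5.62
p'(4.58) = 3.10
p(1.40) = -6.17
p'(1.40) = -2.75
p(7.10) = 8.02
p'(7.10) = 7.73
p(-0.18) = 0.48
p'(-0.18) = -5.66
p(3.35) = -8.04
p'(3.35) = 0.83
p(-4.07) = 36.42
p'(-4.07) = -12.82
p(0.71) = -3.83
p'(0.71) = -4.02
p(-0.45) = 2.07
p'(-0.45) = -6.16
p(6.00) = 0.63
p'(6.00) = 5.71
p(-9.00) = 121.98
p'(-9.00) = -21.89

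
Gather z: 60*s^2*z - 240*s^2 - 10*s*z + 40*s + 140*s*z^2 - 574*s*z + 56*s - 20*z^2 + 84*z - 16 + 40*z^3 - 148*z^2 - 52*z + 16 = -240*s^2 + 96*s + 40*z^3 + z^2*(140*s - 168) + z*(60*s^2 - 584*s + 32)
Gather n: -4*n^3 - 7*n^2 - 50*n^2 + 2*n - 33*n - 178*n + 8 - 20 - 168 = -4*n^3 - 57*n^2 - 209*n - 180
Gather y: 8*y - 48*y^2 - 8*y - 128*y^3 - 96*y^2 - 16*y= -128*y^3 - 144*y^2 - 16*y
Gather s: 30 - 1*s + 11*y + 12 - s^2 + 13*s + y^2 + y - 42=-s^2 + 12*s + y^2 + 12*y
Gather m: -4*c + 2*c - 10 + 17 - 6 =1 - 2*c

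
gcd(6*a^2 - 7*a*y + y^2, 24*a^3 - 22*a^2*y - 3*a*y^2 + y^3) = 6*a^2 - 7*a*y + y^2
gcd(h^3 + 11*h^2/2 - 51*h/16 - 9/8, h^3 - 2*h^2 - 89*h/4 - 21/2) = 1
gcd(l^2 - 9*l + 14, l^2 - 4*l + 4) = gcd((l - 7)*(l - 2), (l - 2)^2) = l - 2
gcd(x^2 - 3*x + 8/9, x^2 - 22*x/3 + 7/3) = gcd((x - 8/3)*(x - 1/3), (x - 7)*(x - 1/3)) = x - 1/3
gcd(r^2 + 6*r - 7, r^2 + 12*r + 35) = r + 7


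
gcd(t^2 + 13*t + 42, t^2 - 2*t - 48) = t + 6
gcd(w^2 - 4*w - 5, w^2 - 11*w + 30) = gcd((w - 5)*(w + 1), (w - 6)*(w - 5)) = w - 5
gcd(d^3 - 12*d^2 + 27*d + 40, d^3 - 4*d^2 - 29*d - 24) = d^2 - 7*d - 8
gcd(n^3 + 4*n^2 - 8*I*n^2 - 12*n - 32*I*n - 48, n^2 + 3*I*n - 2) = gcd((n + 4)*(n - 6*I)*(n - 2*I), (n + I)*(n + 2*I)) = 1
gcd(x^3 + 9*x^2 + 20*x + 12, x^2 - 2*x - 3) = x + 1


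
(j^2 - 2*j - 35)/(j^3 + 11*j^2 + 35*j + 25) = (j - 7)/(j^2 + 6*j + 5)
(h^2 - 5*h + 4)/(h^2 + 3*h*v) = (h^2 - 5*h + 4)/(h*(h + 3*v))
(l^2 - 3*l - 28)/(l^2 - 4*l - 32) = (l - 7)/(l - 8)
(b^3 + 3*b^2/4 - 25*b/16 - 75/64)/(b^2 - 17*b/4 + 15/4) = (b^2 + 2*b + 15/16)/(b - 3)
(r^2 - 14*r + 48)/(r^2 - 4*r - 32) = (r - 6)/(r + 4)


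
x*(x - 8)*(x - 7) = x^3 - 15*x^2 + 56*x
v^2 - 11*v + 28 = (v - 7)*(v - 4)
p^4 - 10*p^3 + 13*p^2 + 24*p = p*(p - 8)*(p - 3)*(p + 1)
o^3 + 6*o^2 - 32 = (o - 2)*(o + 4)^2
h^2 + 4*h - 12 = (h - 2)*(h + 6)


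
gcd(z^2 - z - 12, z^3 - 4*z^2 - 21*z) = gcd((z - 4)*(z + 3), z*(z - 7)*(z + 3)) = z + 3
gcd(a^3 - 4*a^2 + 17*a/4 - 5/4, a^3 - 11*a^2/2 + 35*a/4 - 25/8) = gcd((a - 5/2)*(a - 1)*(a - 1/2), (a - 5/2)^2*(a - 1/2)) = a^2 - 3*a + 5/4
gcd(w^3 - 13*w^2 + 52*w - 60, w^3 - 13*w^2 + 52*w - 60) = w^3 - 13*w^2 + 52*w - 60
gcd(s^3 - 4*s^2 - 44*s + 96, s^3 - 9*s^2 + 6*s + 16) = s^2 - 10*s + 16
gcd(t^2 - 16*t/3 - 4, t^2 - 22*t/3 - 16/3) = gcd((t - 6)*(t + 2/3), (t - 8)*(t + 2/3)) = t + 2/3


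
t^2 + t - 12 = (t - 3)*(t + 4)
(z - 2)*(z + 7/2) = z^2 + 3*z/2 - 7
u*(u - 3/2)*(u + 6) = u^3 + 9*u^2/2 - 9*u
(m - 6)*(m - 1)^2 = m^3 - 8*m^2 + 13*m - 6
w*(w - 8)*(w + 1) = w^3 - 7*w^2 - 8*w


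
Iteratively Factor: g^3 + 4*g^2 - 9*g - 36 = (g + 3)*(g^2 + g - 12) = (g + 3)*(g + 4)*(g - 3)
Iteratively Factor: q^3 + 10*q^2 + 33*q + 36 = (q + 3)*(q^2 + 7*q + 12) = (q + 3)*(q + 4)*(q + 3)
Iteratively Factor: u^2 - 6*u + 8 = (u - 4)*(u - 2)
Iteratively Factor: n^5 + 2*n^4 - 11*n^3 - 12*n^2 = (n)*(n^4 + 2*n^3 - 11*n^2 - 12*n) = n*(n + 4)*(n^3 - 2*n^2 - 3*n) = n*(n - 3)*(n + 4)*(n^2 + n) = n*(n - 3)*(n + 1)*(n + 4)*(n)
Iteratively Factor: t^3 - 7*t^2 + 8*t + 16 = (t - 4)*(t^2 - 3*t - 4) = (t - 4)*(t + 1)*(t - 4)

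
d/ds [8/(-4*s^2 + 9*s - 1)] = 8*(8*s - 9)/(4*s^2 - 9*s + 1)^2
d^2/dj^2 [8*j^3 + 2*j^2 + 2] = 48*j + 4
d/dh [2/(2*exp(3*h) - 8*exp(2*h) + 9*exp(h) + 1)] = (-12*exp(2*h) + 32*exp(h) - 18)*exp(h)/(2*exp(3*h) - 8*exp(2*h) + 9*exp(h) + 1)^2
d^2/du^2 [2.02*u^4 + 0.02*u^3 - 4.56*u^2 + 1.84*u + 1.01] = 24.24*u^2 + 0.12*u - 9.12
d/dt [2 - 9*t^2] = -18*t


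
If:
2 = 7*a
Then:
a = 2/7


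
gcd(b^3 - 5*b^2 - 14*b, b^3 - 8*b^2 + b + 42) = b^2 - 5*b - 14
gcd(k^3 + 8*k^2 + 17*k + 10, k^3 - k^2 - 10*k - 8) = k^2 + 3*k + 2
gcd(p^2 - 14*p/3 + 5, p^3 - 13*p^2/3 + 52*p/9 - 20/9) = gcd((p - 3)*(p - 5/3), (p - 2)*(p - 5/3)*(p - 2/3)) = p - 5/3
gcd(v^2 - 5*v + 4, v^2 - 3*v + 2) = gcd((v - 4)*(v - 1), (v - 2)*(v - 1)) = v - 1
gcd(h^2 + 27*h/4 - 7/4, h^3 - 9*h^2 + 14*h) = 1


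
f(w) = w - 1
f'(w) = 1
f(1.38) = 0.38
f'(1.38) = 1.00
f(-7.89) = -8.89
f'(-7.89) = 1.00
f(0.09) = -0.91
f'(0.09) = 1.00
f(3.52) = 2.52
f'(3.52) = 1.00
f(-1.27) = -2.27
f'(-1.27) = 1.00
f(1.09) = 0.09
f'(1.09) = 1.00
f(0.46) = -0.54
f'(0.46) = 1.00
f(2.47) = 1.47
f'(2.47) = 1.00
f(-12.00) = -13.00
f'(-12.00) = 1.00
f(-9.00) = -10.00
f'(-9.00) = 1.00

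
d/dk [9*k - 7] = 9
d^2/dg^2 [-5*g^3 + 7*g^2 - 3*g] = 14 - 30*g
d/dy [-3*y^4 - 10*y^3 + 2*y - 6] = -12*y^3 - 30*y^2 + 2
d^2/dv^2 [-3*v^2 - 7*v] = -6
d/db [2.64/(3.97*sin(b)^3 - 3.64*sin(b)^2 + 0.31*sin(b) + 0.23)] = (-31.4424*sin(b)^2 + 19.2192*sin(b) - 0.8184)*cos(b)/(3.97*sin(b)^3 - 3.64*sin(b)^2 + 0.31*sin(b) + 0.23)^2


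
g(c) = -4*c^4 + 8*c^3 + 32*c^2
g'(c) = -16*c^3 + 24*c^2 + 64*c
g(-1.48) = 24.97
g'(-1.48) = 9.72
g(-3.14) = -321.01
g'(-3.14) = 531.02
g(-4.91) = -2500.31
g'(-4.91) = 2158.29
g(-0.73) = 12.80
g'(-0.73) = -27.71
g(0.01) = 0.00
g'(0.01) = 0.64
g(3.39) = 151.14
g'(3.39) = -130.56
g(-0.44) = 5.36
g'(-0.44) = -22.15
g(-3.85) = -861.04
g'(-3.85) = 1022.41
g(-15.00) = -222300.00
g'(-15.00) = 58440.00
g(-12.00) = -92160.00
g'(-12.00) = 30336.00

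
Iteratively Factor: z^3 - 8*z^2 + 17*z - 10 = (z - 5)*(z^2 - 3*z + 2) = (z - 5)*(z - 1)*(z - 2)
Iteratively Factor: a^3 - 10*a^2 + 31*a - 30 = (a - 5)*(a^2 - 5*a + 6) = (a - 5)*(a - 2)*(a - 3)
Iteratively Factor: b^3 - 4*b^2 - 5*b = (b)*(b^2 - 4*b - 5) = b*(b + 1)*(b - 5)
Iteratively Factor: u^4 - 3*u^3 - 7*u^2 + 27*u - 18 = (u - 2)*(u^3 - u^2 - 9*u + 9) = (u - 3)*(u - 2)*(u^2 + 2*u - 3) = (u - 3)*(u - 2)*(u + 3)*(u - 1)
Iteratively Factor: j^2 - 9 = (j + 3)*(j - 3)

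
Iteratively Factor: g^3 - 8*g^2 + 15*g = (g - 3)*(g^2 - 5*g) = (g - 5)*(g - 3)*(g)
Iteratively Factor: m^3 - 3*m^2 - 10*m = (m)*(m^2 - 3*m - 10) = m*(m - 5)*(m + 2)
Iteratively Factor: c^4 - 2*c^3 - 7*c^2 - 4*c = (c + 1)*(c^3 - 3*c^2 - 4*c) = (c - 4)*(c + 1)*(c^2 + c) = (c - 4)*(c + 1)^2*(c)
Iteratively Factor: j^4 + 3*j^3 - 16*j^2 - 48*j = (j - 4)*(j^3 + 7*j^2 + 12*j) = (j - 4)*(j + 4)*(j^2 + 3*j) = j*(j - 4)*(j + 4)*(j + 3)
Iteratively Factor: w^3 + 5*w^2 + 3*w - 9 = (w + 3)*(w^2 + 2*w - 3) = (w + 3)^2*(w - 1)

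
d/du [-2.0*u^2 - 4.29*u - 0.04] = -4.0*u - 4.29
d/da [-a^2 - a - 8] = -2*a - 1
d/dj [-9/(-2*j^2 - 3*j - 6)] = 9*(-4*j - 3)/(2*j^2 + 3*j + 6)^2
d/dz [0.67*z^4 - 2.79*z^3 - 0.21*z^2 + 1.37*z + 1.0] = 2.68*z^3 - 8.37*z^2 - 0.42*z + 1.37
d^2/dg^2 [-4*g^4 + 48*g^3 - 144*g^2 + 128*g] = -48*g^2 + 288*g - 288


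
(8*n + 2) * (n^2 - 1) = 8*n^3 + 2*n^2 - 8*n - 2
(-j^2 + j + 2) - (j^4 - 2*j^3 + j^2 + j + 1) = -j^4 + 2*j^3 - 2*j^2 + 1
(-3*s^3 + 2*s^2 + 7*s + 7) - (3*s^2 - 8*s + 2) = -3*s^3 - s^2 + 15*s + 5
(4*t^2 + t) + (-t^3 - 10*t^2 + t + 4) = -t^3 - 6*t^2 + 2*t + 4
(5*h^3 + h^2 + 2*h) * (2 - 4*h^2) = -20*h^5 - 4*h^4 + 2*h^3 + 2*h^2 + 4*h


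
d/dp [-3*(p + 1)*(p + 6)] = -6*p - 21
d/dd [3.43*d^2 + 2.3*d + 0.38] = 6.86*d + 2.3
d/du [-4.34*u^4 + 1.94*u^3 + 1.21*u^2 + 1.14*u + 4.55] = -17.36*u^3 + 5.82*u^2 + 2.42*u + 1.14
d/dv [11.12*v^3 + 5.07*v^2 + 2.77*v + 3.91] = 33.36*v^2 + 10.14*v + 2.77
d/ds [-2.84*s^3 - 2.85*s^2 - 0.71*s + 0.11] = -8.52*s^2 - 5.7*s - 0.71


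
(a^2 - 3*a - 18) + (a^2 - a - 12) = 2*a^2 - 4*a - 30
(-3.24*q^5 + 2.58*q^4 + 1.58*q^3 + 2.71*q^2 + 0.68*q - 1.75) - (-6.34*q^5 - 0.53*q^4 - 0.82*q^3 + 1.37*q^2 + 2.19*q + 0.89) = 3.1*q^5 + 3.11*q^4 + 2.4*q^3 + 1.34*q^2 - 1.51*q - 2.64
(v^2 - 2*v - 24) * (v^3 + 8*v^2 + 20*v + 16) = v^5 + 6*v^4 - 20*v^3 - 216*v^2 - 512*v - 384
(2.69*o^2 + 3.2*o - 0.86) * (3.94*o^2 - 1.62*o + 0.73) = 10.5986*o^4 + 8.2502*o^3 - 6.6087*o^2 + 3.7292*o - 0.6278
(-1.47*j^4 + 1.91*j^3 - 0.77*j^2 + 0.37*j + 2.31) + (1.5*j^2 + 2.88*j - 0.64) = -1.47*j^4 + 1.91*j^3 + 0.73*j^2 + 3.25*j + 1.67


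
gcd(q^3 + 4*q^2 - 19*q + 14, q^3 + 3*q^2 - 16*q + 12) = q^2 - 3*q + 2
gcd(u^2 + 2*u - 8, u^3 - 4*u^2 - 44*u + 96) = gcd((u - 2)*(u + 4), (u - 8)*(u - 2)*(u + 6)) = u - 2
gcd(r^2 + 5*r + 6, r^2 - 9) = r + 3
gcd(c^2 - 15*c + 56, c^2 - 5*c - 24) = c - 8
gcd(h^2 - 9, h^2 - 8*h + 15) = h - 3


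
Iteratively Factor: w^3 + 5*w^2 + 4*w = (w + 1)*(w^2 + 4*w) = w*(w + 1)*(w + 4)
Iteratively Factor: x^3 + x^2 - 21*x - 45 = (x + 3)*(x^2 - 2*x - 15) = (x + 3)^2*(x - 5)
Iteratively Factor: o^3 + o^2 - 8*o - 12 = (o + 2)*(o^2 - o - 6) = (o - 3)*(o + 2)*(o + 2)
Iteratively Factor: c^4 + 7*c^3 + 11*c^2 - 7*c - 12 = (c + 1)*(c^3 + 6*c^2 + 5*c - 12) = (c + 1)*(c + 4)*(c^2 + 2*c - 3) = (c + 1)*(c + 3)*(c + 4)*(c - 1)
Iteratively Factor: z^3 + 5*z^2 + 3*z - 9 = (z + 3)*(z^2 + 2*z - 3) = (z - 1)*(z + 3)*(z + 3)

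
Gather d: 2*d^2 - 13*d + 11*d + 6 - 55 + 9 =2*d^2 - 2*d - 40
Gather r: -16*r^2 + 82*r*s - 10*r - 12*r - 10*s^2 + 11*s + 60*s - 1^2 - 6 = -16*r^2 + r*(82*s - 22) - 10*s^2 + 71*s - 7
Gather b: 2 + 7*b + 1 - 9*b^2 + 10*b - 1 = -9*b^2 + 17*b + 2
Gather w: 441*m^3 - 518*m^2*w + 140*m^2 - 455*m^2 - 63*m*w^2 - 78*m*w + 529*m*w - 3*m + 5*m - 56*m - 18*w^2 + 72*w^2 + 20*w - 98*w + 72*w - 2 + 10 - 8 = 441*m^3 - 315*m^2 - 54*m + w^2*(54 - 63*m) + w*(-518*m^2 + 451*m - 6)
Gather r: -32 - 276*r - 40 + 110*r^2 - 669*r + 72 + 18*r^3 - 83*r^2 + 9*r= 18*r^3 + 27*r^2 - 936*r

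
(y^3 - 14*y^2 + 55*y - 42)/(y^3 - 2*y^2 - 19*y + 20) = (y^2 - 13*y + 42)/(y^2 - y - 20)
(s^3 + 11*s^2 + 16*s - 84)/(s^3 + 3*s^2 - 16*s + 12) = (s + 7)/(s - 1)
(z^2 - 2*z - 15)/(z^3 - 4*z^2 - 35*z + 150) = (z + 3)/(z^2 + z - 30)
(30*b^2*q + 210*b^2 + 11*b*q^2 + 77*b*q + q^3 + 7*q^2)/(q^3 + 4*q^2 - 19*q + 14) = (30*b^2 + 11*b*q + q^2)/(q^2 - 3*q + 2)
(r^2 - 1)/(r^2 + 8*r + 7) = (r - 1)/(r + 7)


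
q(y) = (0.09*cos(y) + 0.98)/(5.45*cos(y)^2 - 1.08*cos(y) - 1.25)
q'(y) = (10.9*sin(y)*cos(y) - 1.08*sin(y))*(0.09*cos(y) + 0.98)/(5.45*cos(y)^2 - 1.08*cos(y) - 1.25)^2 - 0.09*sin(y)/(5.45*cos(y)^2 - 1.08*cos(y) - 1.25) = (0.4905*cos(y)^2 + 10.682*cos(y) - 0.9459)*sin(y)/(29.7025*cos(y)^4 - 11.772*cos(y)^3 - 12.4586*cos(y)^2 + 2.7*cos(y) + 1.5625)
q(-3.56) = 0.21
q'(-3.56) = -0.23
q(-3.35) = 0.18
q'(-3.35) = -0.09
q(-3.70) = 0.25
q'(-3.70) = -0.40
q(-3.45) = 0.19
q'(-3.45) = -0.15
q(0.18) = 0.36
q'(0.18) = 0.20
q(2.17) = 0.85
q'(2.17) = -4.71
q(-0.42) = 0.46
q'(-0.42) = -0.71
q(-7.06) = 1.39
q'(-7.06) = -8.59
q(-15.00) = 0.34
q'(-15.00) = 0.77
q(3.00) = 0.17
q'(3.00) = -0.06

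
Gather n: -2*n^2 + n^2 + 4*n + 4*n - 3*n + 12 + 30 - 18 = -n^2 + 5*n + 24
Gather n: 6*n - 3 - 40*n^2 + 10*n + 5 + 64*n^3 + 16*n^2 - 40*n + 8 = 64*n^3 - 24*n^2 - 24*n + 10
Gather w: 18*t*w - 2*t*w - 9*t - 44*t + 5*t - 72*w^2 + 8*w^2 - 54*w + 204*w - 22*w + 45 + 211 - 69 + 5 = -48*t - 64*w^2 + w*(16*t + 128) + 192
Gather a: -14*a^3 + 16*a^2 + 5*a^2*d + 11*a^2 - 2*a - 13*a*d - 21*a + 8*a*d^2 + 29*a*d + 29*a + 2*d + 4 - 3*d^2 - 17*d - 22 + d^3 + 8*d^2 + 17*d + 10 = -14*a^3 + a^2*(5*d + 27) + a*(8*d^2 + 16*d + 6) + d^3 + 5*d^2 + 2*d - 8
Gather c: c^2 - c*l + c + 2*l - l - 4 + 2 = c^2 + c*(1 - l) + l - 2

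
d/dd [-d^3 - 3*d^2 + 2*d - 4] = -3*d^2 - 6*d + 2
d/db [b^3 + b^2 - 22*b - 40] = 3*b^2 + 2*b - 22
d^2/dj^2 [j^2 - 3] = 2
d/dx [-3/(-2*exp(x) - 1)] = -6*exp(x)/(2*exp(x) + 1)^2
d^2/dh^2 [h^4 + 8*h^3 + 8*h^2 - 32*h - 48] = 12*h^2 + 48*h + 16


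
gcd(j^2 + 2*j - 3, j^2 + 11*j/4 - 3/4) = j + 3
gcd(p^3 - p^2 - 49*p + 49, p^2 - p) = p - 1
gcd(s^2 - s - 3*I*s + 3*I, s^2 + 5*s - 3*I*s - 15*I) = s - 3*I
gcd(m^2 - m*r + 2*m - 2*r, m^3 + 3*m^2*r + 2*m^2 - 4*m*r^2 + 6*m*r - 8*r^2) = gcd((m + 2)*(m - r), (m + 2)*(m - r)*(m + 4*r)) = -m^2 + m*r - 2*m + 2*r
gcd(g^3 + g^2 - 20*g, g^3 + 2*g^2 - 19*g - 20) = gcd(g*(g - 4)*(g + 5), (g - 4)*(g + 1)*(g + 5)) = g^2 + g - 20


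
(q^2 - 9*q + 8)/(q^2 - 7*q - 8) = (q - 1)/(q + 1)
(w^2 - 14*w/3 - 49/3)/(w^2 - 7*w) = (w + 7/3)/w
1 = 1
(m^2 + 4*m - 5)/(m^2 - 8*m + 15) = (m^2 + 4*m - 5)/(m^2 - 8*m + 15)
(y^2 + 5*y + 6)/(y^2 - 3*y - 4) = (y^2 + 5*y + 6)/(y^2 - 3*y - 4)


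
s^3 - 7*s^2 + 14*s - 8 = (s - 4)*(s - 2)*(s - 1)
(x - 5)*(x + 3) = x^2 - 2*x - 15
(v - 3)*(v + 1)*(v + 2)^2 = v^4 + 2*v^3 - 7*v^2 - 20*v - 12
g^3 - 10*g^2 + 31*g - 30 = (g - 5)*(g - 3)*(g - 2)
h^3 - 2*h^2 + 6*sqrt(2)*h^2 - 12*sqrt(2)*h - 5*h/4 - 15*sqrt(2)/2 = (h - 5/2)*(h + 1/2)*(h + 6*sqrt(2))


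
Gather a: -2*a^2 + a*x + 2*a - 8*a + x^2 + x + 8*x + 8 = -2*a^2 + a*(x - 6) + x^2 + 9*x + 8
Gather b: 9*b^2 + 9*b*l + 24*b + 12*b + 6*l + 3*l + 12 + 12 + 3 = 9*b^2 + b*(9*l + 36) + 9*l + 27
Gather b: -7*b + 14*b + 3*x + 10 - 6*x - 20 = 7*b - 3*x - 10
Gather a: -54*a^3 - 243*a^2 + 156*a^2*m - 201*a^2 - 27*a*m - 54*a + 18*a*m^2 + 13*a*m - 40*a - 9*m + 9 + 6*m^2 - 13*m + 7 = -54*a^3 + a^2*(156*m - 444) + a*(18*m^2 - 14*m - 94) + 6*m^2 - 22*m + 16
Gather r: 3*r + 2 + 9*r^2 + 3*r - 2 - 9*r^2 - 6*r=0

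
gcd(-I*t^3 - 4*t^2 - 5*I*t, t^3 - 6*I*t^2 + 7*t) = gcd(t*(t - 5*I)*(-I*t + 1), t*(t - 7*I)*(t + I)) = t^2 + I*t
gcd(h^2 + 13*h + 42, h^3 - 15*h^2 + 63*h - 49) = 1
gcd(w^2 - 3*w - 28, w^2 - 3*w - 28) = w^2 - 3*w - 28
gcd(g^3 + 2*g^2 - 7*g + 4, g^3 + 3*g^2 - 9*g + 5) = g^2 - 2*g + 1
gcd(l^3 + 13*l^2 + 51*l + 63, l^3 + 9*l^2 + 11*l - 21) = l^2 + 10*l + 21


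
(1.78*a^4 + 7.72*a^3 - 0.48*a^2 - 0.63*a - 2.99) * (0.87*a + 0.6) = 1.5486*a^5 + 7.7844*a^4 + 4.2144*a^3 - 0.8361*a^2 - 2.9793*a - 1.794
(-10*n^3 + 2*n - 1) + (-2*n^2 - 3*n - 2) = -10*n^3 - 2*n^2 - n - 3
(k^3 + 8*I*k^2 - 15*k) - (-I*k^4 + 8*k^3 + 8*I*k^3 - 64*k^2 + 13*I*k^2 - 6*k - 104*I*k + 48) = I*k^4 - 7*k^3 - 8*I*k^3 + 64*k^2 - 5*I*k^2 - 9*k + 104*I*k - 48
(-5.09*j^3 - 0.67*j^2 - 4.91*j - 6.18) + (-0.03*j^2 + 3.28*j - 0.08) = -5.09*j^3 - 0.7*j^2 - 1.63*j - 6.26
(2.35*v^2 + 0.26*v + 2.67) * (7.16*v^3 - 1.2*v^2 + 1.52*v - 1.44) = 16.826*v^5 - 0.9584*v^4 + 22.3772*v^3 - 6.1928*v^2 + 3.684*v - 3.8448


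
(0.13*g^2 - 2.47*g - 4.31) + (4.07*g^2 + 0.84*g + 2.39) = 4.2*g^2 - 1.63*g - 1.92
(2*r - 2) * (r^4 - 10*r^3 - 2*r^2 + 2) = 2*r^5 - 22*r^4 + 16*r^3 + 4*r^2 + 4*r - 4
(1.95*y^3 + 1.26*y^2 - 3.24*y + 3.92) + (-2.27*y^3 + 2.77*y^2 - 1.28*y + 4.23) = -0.32*y^3 + 4.03*y^2 - 4.52*y + 8.15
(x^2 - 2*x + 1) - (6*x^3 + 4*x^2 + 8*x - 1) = -6*x^3 - 3*x^2 - 10*x + 2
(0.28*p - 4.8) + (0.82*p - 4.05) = 1.1*p - 8.85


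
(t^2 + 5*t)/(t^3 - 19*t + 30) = t/(t^2 - 5*t + 6)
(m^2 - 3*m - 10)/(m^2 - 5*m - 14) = (m - 5)/(m - 7)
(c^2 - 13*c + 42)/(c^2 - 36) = (c - 7)/(c + 6)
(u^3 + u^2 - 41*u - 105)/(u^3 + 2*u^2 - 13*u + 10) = (u^2 - 4*u - 21)/(u^2 - 3*u + 2)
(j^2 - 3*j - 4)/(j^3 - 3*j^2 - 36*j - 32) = (j - 4)/(j^2 - 4*j - 32)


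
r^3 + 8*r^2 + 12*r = r*(r + 2)*(r + 6)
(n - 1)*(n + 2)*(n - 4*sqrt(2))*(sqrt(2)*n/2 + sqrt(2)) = sqrt(2)*n^4/2 - 4*n^3 + 3*sqrt(2)*n^3/2 - 12*n^2 - 2*sqrt(2)*n + 16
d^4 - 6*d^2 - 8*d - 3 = (d - 3)*(d + 1)^3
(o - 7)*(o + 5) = o^2 - 2*o - 35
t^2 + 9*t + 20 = (t + 4)*(t + 5)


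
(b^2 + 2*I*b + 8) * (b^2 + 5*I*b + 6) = b^4 + 7*I*b^3 + 4*b^2 + 52*I*b + 48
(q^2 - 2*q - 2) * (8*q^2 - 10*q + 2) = 8*q^4 - 26*q^3 + 6*q^2 + 16*q - 4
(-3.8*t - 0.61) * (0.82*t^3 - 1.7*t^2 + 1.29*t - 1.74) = -3.116*t^4 + 5.9598*t^3 - 3.865*t^2 + 5.8251*t + 1.0614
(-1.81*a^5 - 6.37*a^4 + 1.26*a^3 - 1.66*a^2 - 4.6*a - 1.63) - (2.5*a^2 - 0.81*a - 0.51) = -1.81*a^5 - 6.37*a^4 + 1.26*a^3 - 4.16*a^2 - 3.79*a - 1.12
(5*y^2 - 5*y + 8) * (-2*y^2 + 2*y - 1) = -10*y^4 + 20*y^3 - 31*y^2 + 21*y - 8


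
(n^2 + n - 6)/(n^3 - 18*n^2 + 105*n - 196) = (n^2 + n - 6)/(n^3 - 18*n^2 + 105*n - 196)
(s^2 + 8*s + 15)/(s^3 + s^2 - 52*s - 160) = (s + 3)/(s^2 - 4*s - 32)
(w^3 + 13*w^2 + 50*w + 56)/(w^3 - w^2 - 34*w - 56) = (w + 7)/(w - 7)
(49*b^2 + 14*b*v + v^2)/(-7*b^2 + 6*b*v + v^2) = (7*b + v)/(-b + v)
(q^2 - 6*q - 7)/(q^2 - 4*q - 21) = (q + 1)/(q + 3)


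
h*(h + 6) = h^2 + 6*h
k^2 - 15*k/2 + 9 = (k - 6)*(k - 3/2)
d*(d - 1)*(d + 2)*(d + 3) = d^4 + 4*d^3 + d^2 - 6*d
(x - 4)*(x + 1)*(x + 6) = x^3 + 3*x^2 - 22*x - 24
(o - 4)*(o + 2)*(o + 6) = o^3 + 4*o^2 - 20*o - 48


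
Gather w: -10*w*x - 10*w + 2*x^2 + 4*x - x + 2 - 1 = w*(-10*x - 10) + 2*x^2 + 3*x + 1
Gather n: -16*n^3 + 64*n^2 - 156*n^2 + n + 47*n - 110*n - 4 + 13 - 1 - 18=-16*n^3 - 92*n^2 - 62*n - 10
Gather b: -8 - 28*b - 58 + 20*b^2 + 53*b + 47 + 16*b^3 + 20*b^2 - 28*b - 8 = 16*b^3 + 40*b^2 - 3*b - 27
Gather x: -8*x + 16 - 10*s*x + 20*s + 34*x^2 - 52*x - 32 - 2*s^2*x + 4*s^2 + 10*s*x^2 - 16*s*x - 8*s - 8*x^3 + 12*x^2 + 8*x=4*s^2 + 12*s - 8*x^3 + x^2*(10*s + 46) + x*(-2*s^2 - 26*s - 52) - 16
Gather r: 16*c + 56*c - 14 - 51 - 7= 72*c - 72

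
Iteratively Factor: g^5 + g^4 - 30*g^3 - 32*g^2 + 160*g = (g)*(g^4 + g^3 - 30*g^2 - 32*g + 160) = g*(g - 2)*(g^3 + 3*g^2 - 24*g - 80) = g*(g - 5)*(g - 2)*(g^2 + 8*g + 16) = g*(g - 5)*(g - 2)*(g + 4)*(g + 4)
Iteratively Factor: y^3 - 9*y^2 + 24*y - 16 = (y - 1)*(y^2 - 8*y + 16) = (y - 4)*(y - 1)*(y - 4)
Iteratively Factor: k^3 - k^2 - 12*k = (k + 3)*(k^2 - 4*k) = k*(k + 3)*(k - 4)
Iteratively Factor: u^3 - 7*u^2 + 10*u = (u)*(u^2 - 7*u + 10) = u*(u - 2)*(u - 5)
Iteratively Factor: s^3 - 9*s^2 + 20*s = (s)*(s^2 - 9*s + 20) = s*(s - 4)*(s - 5)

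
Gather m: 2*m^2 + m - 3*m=2*m^2 - 2*m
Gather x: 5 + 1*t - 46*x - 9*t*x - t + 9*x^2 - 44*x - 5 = 9*x^2 + x*(-9*t - 90)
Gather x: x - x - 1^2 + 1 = 0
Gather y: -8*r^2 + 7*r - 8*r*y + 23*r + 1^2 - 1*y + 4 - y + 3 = -8*r^2 + 30*r + y*(-8*r - 2) + 8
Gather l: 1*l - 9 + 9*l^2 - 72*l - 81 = 9*l^2 - 71*l - 90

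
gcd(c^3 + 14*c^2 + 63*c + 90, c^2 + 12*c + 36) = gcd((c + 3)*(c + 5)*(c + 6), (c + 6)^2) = c + 6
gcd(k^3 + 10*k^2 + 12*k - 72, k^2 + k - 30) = k + 6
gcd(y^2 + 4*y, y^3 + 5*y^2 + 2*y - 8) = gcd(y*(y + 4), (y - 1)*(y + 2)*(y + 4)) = y + 4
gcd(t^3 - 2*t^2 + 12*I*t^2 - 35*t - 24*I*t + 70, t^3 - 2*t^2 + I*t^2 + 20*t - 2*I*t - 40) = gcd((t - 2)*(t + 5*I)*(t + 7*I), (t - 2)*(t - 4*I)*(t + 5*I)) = t^2 + t*(-2 + 5*I) - 10*I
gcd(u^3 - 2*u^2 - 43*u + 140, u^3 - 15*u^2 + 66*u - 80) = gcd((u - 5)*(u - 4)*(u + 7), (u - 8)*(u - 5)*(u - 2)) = u - 5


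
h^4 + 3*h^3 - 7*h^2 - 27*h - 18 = (h - 3)*(h + 1)*(h + 2)*(h + 3)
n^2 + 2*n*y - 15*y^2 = (n - 3*y)*(n + 5*y)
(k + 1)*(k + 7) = k^2 + 8*k + 7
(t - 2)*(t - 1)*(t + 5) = t^3 + 2*t^2 - 13*t + 10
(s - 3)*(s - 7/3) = s^2 - 16*s/3 + 7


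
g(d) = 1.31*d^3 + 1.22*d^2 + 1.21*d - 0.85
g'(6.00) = 157.33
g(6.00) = 333.29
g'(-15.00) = 848.86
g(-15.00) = -4165.75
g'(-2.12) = 13.70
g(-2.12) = -10.41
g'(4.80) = 103.47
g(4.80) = 177.94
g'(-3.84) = 49.79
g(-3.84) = -61.68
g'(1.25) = 10.40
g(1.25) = 5.13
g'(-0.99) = 2.65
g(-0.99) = -2.12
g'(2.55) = 32.99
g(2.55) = 31.89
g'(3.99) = 73.51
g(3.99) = 106.61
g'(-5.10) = 90.99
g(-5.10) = -149.06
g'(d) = 3.93*d^2 + 2.44*d + 1.21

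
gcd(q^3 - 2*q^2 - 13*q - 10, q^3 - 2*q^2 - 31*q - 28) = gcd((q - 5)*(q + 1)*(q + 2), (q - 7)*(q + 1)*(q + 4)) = q + 1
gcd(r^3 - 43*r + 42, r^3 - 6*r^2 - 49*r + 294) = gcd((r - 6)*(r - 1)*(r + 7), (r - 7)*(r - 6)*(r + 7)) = r^2 + r - 42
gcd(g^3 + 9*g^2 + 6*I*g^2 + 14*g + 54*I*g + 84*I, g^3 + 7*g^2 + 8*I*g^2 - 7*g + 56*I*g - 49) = g + 7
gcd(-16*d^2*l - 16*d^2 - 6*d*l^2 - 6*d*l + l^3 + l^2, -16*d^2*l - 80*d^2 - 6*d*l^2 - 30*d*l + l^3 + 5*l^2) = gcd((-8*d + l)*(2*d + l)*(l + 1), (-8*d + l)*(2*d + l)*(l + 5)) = 16*d^2 + 6*d*l - l^2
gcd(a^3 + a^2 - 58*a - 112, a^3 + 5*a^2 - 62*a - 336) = a^2 - a - 56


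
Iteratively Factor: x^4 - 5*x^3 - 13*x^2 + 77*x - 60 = (x + 4)*(x^3 - 9*x^2 + 23*x - 15) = (x - 5)*(x + 4)*(x^2 - 4*x + 3) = (x - 5)*(x - 1)*(x + 4)*(x - 3)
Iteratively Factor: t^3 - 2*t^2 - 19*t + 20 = (t - 1)*(t^2 - t - 20) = (t - 1)*(t + 4)*(t - 5)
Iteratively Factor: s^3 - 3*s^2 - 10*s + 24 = (s - 4)*(s^2 + s - 6) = (s - 4)*(s + 3)*(s - 2)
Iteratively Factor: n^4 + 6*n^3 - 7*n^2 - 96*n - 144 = (n + 3)*(n^3 + 3*n^2 - 16*n - 48) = (n + 3)^2*(n^2 - 16) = (n - 4)*(n + 3)^2*(n + 4)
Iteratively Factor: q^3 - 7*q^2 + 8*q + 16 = (q - 4)*(q^2 - 3*q - 4) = (q - 4)^2*(q + 1)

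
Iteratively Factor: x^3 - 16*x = (x - 4)*(x^2 + 4*x) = (x - 4)*(x + 4)*(x)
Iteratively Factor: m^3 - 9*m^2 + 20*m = (m - 5)*(m^2 - 4*m) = (m - 5)*(m - 4)*(m)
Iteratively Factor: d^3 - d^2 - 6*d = (d)*(d^2 - d - 6) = d*(d - 3)*(d + 2)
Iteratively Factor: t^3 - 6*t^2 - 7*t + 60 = (t - 5)*(t^2 - t - 12) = (t - 5)*(t + 3)*(t - 4)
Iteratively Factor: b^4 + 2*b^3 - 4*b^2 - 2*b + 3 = (b + 3)*(b^3 - b^2 - b + 1) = (b - 1)*(b + 3)*(b^2 - 1) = (b - 1)^2*(b + 3)*(b + 1)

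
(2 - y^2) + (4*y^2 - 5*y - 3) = 3*y^2 - 5*y - 1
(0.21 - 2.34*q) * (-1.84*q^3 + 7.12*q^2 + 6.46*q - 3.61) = 4.3056*q^4 - 17.0472*q^3 - 13.6212*q^2 + 9.804*q - 0.7581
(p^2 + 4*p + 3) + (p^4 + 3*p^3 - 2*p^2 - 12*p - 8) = p^4 + 3*p^3 - p^2 - 8*p - 5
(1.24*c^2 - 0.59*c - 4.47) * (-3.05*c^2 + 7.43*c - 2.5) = -3.782*c^4 + 11.0127*c^3 + 6.1498*c^2 - 31.7371*c + 11.175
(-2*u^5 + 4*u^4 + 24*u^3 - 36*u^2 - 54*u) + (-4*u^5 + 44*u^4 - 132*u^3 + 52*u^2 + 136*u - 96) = -6*u^5 + 48*u^4 - 108*u^3 + 16*u^2 + 82*u - 96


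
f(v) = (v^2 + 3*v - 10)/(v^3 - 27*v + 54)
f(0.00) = -0.19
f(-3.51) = -0.08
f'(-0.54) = -0.04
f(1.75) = -0.14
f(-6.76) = -0.21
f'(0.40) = -0.03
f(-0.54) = -0.17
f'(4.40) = -1.11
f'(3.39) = -35.90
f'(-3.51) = -0.03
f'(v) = (27 - 3*v^2)*(v^2 + 3*v - 10)/(v^3 - 27*v + 54)^2 + (2*v + 3)/(v^3 - 27*v + 54) = (-v^3 - 9*v^2 - 24*v + 36)/(v^5 + 3*v^4 - 45*v^3 - 27*v^2 + 648*v - 972)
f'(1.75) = 0.33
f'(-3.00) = -0.03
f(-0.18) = -0.18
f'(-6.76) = -0.18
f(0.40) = -0.20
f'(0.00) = -0.04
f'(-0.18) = -0.04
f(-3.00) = -0.09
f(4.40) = 1.11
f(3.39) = 8.17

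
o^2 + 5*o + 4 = (o + 1)*(o + 4)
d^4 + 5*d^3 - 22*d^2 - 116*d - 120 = (d - 5)*(d + 2)^2*(d + 6)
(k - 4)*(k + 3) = k^2 - k - 12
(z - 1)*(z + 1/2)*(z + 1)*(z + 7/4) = z^4 + 9*z^3/4 - z^2/8 - 9*z/4 - 7/8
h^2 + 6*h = h*(h + 6)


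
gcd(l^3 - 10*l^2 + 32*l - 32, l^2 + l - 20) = l - 4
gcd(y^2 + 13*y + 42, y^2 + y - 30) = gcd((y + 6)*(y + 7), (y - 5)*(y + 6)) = y + 6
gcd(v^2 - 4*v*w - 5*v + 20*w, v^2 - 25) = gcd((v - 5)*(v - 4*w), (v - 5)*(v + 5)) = v - 5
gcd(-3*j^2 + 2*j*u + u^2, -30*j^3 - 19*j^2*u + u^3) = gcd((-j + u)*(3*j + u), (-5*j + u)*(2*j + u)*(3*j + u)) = 3*j + u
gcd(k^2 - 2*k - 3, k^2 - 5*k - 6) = k + 1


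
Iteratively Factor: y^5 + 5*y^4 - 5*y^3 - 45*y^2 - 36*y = (y + 4)*(y^4 + y^3 - 9*y^2 - 9*y) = (y + 3)*(y + 4)*(y^3 - 2*y^2 - 3*y) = (y - 3)*(y + 3)*(y + 4)*(y^2 + y) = (y - 3)*(y + 1)*(y + 3)*(y + 4)*(y)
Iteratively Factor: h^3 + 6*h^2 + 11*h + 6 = (h + 2)*(h^2 + 4*h + 3) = (h + 2)*(h + 3)*(h + 1)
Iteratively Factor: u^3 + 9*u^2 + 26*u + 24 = (u + 4)*(u^2 + 5*u + 6) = (u + 3)*(u + 4)*(u + 2)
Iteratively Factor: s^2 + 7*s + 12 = (s + 4)*(s + 3)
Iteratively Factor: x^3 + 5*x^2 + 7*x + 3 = (x + 1)*(x^2 + 4*x + 3) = (x + 1)^2*(x + 3)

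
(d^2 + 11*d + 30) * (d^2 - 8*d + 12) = d^4 + 3*d^3 - 46*d^2 - 108*d + 360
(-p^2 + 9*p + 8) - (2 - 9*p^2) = 8*p^2 + 9*p + 6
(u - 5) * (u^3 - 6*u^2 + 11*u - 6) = u^4 - 11*u^3 + 41*u^2 - 61*u + 30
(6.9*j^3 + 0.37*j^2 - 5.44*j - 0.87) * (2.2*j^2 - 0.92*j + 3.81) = 15.18*j^5 - 5.534*j^4 + 13.9806*j^3 + 4.5005*j^2 - 19.926*j - 3.3147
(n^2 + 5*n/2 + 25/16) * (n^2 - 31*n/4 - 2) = n^4 - 21*n^3/4 - 317*n^2/16 - 1095*n/64 - 25/8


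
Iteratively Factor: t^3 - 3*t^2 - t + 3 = (t - 1)*(t^2 - 2*t - 3) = (t - 3)*(t - 1)*(t + 1)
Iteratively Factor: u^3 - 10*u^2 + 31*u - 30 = (u - 3)*(u^2 - 7*u + 10) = (u - 5)*(u - 3)*(u - 2)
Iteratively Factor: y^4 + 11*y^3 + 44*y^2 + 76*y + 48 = (y + 3)*(y^3 + 8*y^2 + 20*y + 16) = (y + 3)*(y + 4)*(y^2 + 4*y + 4) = (y + 2)*(y + 3)*(y + 4)*(y + 2)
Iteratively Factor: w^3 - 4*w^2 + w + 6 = (w - 2)*(w^2 - 2*w - 3) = (w - 2)*(w + 1)*(w - 3)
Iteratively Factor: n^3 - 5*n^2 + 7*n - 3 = (n - 1)*(n^2 - 4*n + 3) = (n - 3)*(n - 1)*(n - 1)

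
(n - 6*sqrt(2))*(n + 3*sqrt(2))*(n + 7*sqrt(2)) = n^3 + 4*sqrt(2)*n^2 - 78*n - 252*sqrt(2)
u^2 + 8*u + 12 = (u + 2)*(u + 6)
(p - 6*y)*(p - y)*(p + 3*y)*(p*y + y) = p^4*y - 4*p^3*y^2 + p^3*y - 15*p^2*y^3 - 4*p^2*y^2 + 18*p*y^4 - 15*p*y^3 + 18*y^4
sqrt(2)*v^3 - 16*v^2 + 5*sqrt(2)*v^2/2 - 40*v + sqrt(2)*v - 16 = (v + 2)*(v - 8*sqrt(2))*(sqrt(2)*v + sqrt(2)/2)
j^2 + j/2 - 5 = (j - 2)*(j + 5/2)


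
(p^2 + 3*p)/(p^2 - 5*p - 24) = p/(p - 8)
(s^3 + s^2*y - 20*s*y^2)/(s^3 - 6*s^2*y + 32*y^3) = s*(-s - 5*y)/(-s^2 + 2*s*y + 8*y^2)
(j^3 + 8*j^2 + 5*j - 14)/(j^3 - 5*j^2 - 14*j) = (j^2 + 6*j - 7)/(j*(j - 7))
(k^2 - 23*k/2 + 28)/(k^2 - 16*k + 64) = (k - 7/2)/(k - 8)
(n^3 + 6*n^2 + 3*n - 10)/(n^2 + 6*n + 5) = (n^2 + n - 2)/(n + 1)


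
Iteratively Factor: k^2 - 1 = (k - 1)*(k + 1)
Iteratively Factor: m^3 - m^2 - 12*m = (m + 3)*(m^2 - 4*m) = m*(m + 3)*(m - 4)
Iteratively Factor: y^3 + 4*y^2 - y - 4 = (y + 1)*(y^2 + 3*y - 4) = (y - 1)*(y + 1)*(y + 4)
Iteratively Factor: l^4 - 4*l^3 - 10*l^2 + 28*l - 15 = (l - 1)*(l^3 - 3*l^2 - 13*l + 15) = (l - 1)^2*(l^2 - 2*l - 15) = (l - 1)^2*(l + 3)*(l - 5)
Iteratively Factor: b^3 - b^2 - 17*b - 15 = (b - 5)*(b^2 + 4*b + 3) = (b - 5)*(b + 3)*(b + 1)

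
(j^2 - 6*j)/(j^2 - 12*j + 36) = j/(j - 6)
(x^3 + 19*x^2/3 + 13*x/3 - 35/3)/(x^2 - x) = x + 22/3 + 35/(3*x)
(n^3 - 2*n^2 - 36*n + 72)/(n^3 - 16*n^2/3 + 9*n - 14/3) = 3*(n^2 - 36)/(3*n^2 - 10*n + 7)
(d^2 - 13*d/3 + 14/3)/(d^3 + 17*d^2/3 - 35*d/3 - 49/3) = (d - 2)/(d^2 + 8*d + 7)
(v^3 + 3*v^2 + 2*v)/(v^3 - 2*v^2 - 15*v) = (v^2 + 3*v + 2)/(v^2 - 2*v - 15)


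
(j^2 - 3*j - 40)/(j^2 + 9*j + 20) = (j - 8)/(j + 4)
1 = 1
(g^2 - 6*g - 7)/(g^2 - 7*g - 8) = (g - 7)/(g - 8)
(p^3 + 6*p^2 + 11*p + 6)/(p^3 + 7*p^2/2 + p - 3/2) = 2*(p + 2)/(2*p - 1)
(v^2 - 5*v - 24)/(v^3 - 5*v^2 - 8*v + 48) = (v - 8)/(v^2 - 8*v + 16)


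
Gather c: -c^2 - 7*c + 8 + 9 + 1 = -c^2 - 7*c + 18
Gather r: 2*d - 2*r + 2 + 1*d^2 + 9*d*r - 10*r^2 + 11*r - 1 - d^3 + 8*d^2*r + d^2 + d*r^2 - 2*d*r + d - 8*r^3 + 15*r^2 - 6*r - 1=-d^3 + 2*d^2 + 3*d - 8*r^3 + r^2*(d + 5) + r*(8*d^2 + 7*d + 3)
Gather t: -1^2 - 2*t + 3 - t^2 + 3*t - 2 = -t^2 + t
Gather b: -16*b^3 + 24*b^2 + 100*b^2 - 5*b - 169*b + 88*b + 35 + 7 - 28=-16*b^3 + 124*b^2 - 86*b + 14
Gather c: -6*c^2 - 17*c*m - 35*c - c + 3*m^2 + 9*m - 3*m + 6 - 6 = -6*c^2 + c*(-17*m - 36) + 3*m^2 + 6*m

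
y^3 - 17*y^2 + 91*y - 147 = (y - 7)^2*(y - 3)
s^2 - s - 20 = (s - 5)*(s + 4)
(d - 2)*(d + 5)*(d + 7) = d^3 + 10*d^2 + 11*d - 70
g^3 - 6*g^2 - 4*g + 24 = (g - 6)*(g - 2)*(g + 2)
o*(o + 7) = o^2 + 7*o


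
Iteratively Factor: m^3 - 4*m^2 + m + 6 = (m - 3)*(m^2 - m - 2) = (m - 3)*(m - 2)*(m + 1)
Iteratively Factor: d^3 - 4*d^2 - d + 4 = (d + 1)*(d^2 - 5*d + 4) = (d - 1)*(d + 1)*(d - 4)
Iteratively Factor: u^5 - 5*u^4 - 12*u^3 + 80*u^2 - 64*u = (u - 1)*(u^4 - 4*u^3 - 16*u^2 + 64*u) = (u - 1)*(u + 4)*(u^3 - 8*u^2 + 16*u) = (u - 4)*(u - 1)*(u + 4)*(u^2 - 4*u) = u*(u - 4)*(u - 1)*(u + 4)*(u - 4)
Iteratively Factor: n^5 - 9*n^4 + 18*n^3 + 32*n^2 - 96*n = (n - 3)*(n^4 - 6*n^3 + 32*n) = (n - 4)*(n - 3)*(n^3 - 2*n^2 - 8*n) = n*(n - 4)*(n - 3)*(n^2 - 2*n - 8) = n*(n - 4)^2*(n - 3)*(n + 2)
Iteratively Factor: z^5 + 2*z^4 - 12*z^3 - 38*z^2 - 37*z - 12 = (z + 1)*(z^4 + z^3 - 13*z^2 - 25*z - 12) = (z + 1)^2*(z^3 - 13*z - 12) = (z + 1)^3*(z^2 - z - 12) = (z - 4)*(z + 1)^3*(z + 3)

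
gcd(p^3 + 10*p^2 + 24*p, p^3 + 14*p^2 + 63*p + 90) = p + 6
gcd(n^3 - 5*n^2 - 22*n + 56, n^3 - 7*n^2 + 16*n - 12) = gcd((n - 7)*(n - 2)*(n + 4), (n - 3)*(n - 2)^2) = n - 2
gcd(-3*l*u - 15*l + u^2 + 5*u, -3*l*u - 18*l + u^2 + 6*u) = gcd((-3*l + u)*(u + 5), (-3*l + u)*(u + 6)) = -3*l + u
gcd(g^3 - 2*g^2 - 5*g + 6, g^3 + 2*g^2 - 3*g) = g - 1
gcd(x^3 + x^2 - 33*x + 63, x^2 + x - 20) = 1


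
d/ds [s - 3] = 1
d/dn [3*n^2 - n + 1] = 6*n - 1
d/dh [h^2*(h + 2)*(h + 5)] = h*(4*h^2 + 21*h + 20)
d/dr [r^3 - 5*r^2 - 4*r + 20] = 3*r^2 - 10*r - 4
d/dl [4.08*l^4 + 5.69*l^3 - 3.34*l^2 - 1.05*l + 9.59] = 16.32*l^3 + 17.07*l^2 - 6.68*l - 1.05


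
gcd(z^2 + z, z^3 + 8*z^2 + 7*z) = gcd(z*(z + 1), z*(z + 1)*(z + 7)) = z^2 + z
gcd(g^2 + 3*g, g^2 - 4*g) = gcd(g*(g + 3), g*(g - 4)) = g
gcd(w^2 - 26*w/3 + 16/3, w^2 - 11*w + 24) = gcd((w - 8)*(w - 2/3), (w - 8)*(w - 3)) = w - 8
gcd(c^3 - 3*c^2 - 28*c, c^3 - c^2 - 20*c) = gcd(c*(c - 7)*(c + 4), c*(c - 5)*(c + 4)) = c^2 + 4*c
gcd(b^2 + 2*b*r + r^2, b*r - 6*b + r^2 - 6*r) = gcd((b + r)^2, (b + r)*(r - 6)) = b + r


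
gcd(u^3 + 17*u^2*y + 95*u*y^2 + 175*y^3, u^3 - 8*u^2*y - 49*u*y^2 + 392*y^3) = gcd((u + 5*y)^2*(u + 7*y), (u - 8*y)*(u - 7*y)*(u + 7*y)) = u + 7*y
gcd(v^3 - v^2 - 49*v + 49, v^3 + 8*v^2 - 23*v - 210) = v + 7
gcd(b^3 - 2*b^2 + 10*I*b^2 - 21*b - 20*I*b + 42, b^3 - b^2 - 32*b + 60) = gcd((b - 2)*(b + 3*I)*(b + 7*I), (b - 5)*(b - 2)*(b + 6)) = b - 2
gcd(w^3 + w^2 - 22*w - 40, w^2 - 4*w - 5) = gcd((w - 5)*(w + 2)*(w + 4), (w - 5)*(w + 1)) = w - 5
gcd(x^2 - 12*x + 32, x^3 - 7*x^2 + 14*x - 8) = x - 4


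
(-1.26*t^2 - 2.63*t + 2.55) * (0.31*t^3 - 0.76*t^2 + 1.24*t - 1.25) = -0.3906*t^5 + 0.1423*t^4 + 1.2269*t^3 - 3.6242*t^2 + 6.4495*t - 3.1875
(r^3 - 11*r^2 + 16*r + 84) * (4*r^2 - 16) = 4*r^5 - 44*r^4 + 48*r^3 + 512*r^2 - 256*r - 1344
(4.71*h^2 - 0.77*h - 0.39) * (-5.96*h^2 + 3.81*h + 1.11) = -28.0716*h^4 + 22.5343*h^3 + 4.6188*h^2 - 2.3406*h - 0.4329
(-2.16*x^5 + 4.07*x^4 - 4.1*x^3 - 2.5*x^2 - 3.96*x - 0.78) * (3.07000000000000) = -6.6312*x^5 + 12.4949*x^4 - 12.587*x^3 - 7.675*x^2 - 12.1572*x - 2.3946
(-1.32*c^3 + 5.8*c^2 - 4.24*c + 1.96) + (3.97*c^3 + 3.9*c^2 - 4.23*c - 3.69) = 2.65*c^3 + 9.7*c^2 - 8.47*c - 1.73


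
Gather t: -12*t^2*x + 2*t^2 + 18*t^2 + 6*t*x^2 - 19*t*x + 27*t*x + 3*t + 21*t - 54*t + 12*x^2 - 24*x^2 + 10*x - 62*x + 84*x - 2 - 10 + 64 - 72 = t^2*(20 - 12*x) + t*(6*x^2 + 8*x - 30) - 12*x^2 + 32*x - 20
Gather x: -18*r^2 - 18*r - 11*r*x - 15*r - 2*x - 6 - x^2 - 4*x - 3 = -18*r^2 - 33*r - x^2 + x*(-11*r - 6) - 9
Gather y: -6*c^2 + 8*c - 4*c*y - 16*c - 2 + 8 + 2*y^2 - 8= -6*c^2 - 4*c*y - 8*c + 2*y^2 - 2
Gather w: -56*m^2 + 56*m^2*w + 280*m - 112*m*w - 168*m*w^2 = -56*m^2 - 168*m*w^2 + 280*m + w*(56*m^2 - 112*m)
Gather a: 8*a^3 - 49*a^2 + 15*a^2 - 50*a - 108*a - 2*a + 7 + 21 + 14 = 8*a^3 - 34*a^2 - 160*a + 42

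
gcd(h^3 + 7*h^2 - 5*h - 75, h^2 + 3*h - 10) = h + 5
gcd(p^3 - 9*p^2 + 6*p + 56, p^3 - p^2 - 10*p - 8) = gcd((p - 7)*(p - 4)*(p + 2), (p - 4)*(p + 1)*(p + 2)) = p^2 - 2*p - 8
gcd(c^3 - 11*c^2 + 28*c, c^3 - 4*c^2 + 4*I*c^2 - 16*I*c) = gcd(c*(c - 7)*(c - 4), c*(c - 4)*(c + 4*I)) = c^2 - 4*c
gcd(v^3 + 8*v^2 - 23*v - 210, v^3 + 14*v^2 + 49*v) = v + 7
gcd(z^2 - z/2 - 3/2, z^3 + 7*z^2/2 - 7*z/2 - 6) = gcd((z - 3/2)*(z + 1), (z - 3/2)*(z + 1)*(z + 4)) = z^2 - z/2 - 3/2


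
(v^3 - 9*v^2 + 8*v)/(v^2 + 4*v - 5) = v*(v - 8)/(v + 5)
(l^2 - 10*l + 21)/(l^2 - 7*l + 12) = (l - 7)/(l - 4)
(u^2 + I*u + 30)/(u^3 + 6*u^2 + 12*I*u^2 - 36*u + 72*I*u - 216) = (u - 5*I)/(u^2 + 6*u*(1 + I) + 36*I)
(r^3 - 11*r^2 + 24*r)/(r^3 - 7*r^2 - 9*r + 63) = r*(r - 8)/(r^2 - 4*r - 21)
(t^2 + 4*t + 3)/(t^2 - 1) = (t + 3)/(t - 1)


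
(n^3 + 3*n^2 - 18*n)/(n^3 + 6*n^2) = (n - 3)/n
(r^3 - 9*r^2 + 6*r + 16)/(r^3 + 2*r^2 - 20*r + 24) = (r^2 - 7*r - 8)/(r^2 + 4*r - 12)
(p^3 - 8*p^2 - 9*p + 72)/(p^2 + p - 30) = (p^3 - 8*p^2 - 9*p + 72)/(p^2 + p - 30)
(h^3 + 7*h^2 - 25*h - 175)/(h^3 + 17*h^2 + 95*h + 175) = (h - 5)/(h + 5)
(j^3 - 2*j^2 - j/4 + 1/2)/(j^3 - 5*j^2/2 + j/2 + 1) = (j - 1/2)/(j - 1)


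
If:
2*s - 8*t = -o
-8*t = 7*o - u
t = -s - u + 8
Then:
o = u/3 - 64/39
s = 256/39 - 5*u/6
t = 56/39 - u/6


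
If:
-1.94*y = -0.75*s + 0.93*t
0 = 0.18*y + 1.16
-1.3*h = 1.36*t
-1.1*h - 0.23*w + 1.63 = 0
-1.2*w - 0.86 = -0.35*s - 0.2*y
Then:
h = 3.10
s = -20.34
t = -2.96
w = -7.72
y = -6.44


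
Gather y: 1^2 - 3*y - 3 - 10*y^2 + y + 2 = -10*y^2 - 2*y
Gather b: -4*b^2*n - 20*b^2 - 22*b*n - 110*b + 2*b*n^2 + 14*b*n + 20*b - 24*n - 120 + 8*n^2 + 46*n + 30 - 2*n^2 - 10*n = b^2*(-4*n - 20) + b*(2*n^2 - 8*n - 90) + 6*n^2 + 12*n - 90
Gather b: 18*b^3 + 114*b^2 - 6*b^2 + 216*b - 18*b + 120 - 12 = 18*b^3 + 108*b^2 + 198*b + 108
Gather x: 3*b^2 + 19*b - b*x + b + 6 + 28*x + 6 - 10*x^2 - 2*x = 3*b^2 + 20*b - 10*x^2 + x*(26 - b) + 12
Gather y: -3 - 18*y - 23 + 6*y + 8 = -12*y - 18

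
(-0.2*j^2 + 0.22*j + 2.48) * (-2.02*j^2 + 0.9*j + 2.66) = 0.404*j^4 - 0.6244*j^3 - 5.3436*j^2 + 2.8172*j + 6.5968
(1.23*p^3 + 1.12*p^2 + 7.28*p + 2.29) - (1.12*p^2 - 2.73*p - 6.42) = 1.23*p^3 + 10.01*p + 8.71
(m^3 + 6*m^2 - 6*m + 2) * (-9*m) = -9*m^4 - 54*m^3 + 54*m^2 - 18*m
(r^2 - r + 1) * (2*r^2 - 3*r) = 2*r^4 - 5*r^3 + 5*r^2 - 3*r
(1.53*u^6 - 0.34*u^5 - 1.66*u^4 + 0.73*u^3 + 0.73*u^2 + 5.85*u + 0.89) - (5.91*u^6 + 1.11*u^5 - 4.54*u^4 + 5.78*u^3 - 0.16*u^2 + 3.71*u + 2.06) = -4.38*u^6 - 1.45*u^5 + 2.88*u^4 - 5.05*u^3 + 0.89*u^2 + 2.14*u - 1.17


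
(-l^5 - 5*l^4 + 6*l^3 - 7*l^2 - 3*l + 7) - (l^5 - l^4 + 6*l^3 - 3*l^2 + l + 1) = -2*l^5 - 4*l^4 - 4*l^2 - 4*l + 6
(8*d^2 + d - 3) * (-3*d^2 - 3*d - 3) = -24*d^4 - 27*d^3 - 18*d^2 + 6*d + 9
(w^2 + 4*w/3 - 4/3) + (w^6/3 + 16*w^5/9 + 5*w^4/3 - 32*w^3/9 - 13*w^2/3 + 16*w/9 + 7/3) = w^6/3 + 16*w^5/9 + 5*w^4/3 - 32*w^3/9 - 10*w^2/3 + 28*w/9 + 1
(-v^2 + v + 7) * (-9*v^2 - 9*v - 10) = 9*v^4 - 62*v^2 - 73*v - 70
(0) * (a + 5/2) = 0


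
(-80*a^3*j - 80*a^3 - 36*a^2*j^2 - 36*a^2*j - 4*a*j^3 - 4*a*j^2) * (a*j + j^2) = -80*a^4*j^2 - 80*a^4*j - 116*a^3*j^3 - 116*a^3*j^2 - 40*a^2*j^4 - 40*a^2*j^3 - 4*a*j^5 - 4*a*j^4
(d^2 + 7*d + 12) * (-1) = -d^2 - 7*d - 12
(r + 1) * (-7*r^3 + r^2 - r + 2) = -7*r^4 - 6*r^3 + r + 2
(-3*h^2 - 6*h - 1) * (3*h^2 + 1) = -9*h^4 - 18*h^3 - 6*h^2 - 6*h - 1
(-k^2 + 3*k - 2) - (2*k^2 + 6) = -3*k^2 + 3*k - 8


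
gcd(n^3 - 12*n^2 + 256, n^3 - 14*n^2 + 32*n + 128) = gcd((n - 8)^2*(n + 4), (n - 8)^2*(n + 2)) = n^2 - 16*n + 64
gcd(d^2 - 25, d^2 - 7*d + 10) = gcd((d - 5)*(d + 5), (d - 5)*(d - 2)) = d - 5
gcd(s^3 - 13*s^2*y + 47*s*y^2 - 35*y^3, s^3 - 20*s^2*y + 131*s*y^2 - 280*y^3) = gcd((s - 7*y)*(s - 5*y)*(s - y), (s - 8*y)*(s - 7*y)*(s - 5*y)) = s^2 - 12*s*y + 35*y^2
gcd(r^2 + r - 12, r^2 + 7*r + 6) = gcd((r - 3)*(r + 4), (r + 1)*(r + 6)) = 1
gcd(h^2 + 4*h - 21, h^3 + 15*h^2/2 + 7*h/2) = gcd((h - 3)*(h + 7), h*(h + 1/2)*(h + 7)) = h + 7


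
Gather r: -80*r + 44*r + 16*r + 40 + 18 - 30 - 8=20 - 20*r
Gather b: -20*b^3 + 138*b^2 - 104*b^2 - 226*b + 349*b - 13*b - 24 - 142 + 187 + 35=-20*b^3 + 34*b^2 + 110*b + 56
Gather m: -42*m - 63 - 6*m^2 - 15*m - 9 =-6*m^2 - 57*m - 72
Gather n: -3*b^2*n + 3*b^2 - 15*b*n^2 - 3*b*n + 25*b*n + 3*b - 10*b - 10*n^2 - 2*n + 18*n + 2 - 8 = 3*b^2 - 7*b + n^2*(-15*b - 10) + n*(-3*b^2 + 22*b + 16) - 6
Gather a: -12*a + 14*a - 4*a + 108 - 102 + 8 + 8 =22 - 2*a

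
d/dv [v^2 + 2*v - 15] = 2*v + 2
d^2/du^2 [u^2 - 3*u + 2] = 2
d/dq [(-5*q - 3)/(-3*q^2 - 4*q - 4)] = (-15*q^2 - 18*q + 8)/(9*q^4 + 24*q^3 + 40*q^2 + 32*q + 16)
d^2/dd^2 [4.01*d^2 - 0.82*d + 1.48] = 8.02000000000000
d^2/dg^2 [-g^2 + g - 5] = -2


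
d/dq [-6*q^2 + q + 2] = 1 - 12*q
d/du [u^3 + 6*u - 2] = 3*u^2 + 6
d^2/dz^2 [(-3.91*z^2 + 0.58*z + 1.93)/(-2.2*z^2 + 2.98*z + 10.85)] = (45.65352*z^3 + 503.943*z^2 - 7.14912000000005*z + 831.679686)/(10.648*z^6 - 43.2696*z^5 - 98.93136*z^4 + 400.332008*z^3 + 487.91148*z^2 - 1052.43915*z - 1277.289125)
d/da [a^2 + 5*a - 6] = 2*a + 5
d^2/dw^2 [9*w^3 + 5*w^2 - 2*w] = 54*w + 10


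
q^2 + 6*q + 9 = (q + 3)^2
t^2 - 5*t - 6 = (t - 6)*(t + 1)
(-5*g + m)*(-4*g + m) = 20*g^2 - 9*g*m + m^2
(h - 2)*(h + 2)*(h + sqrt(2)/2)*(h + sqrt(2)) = h^4 + 3*sqrt(2)*h^3/2 - 3*h^2 - 6*sqrt(2)*h - 4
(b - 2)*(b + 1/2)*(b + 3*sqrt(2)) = b^3 - 3*b^2/2 + 3*sqrt(2)*b^2 - 9*sqrt(2)*b/2 - b - 3*sqrt(2)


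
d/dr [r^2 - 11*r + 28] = 2*r - 11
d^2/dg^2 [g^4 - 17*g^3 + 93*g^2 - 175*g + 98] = 12*g^2 - 102*g + 186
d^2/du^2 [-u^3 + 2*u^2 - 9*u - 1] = 4 - 6*u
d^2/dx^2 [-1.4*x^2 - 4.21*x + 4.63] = -2.80000000000000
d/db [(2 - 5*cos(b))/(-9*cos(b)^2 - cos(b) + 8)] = (-45*sin(b)^2 - 36*cos(b) + 83)*sin(b)/(9*cos(b)^2 + cos(b) - 8)^2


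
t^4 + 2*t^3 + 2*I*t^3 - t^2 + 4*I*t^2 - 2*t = t*(t + 2)*(t + I)^2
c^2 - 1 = (c - 1)*(c + 1)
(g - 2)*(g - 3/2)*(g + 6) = g^3 + 5*g^2/2 - 18*g + 18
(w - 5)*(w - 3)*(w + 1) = w^3 - 7*w^2 + 7*w + 15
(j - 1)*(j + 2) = j^2 + j - 2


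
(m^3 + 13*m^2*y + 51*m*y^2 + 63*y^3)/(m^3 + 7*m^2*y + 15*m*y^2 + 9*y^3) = (m + 7*y)/(m + y)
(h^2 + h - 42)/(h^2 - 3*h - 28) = (-h^2 - h + 42)/(-h^2 + 3*h + 28)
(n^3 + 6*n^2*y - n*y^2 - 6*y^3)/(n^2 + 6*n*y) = n - y^2/n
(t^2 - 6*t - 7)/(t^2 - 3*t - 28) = (t + 1)/(t + 4)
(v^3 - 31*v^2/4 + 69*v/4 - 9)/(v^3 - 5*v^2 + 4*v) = (4*v^2 - 15*v + 9)/(4*v*(v - 1))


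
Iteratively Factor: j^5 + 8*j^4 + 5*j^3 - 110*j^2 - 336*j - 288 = (j + 3)*(j^4 + 5*j^3 - 10*j^2 - 80*j - 96) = (j + 3)^2*(j^3 + 2*j^2 - 16*j - 32) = (j + 2)*(j + 3)^2*(j^2 - 16) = (j - 4)*(j + 2)*(j + 3)^2*(j + 4)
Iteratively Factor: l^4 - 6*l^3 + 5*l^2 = (l)*(l^3 - 6*l^2 + 5*l) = l*(l - 5)*(l^2 - l) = l*(l - 5)*(l - 1)*(l)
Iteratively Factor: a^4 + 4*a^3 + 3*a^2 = (a + 1)*(a^3 + 3*a^2) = (a + 1)*(a + 3)*(a^2) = a*(a + 1)*(a + 3)*(a)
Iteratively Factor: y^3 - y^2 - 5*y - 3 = (y + 1)*(y^2 - 2*y - 3) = (y - 3)*(y + 1)*(y + 1)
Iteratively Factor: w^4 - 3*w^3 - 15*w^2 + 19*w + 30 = (w - 5)*(w^3 + 2*w^2 - 5*w - 6) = (w - 5)*(w - 2)*(w^2 + 4*w + 3) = (w - 5)*(w - 2)*(w + 1)*(w + 3)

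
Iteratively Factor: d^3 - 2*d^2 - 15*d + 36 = (d + 4)*(d^2 - 6*d + 9) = (d - 3)*(d + 4)*(d - 3)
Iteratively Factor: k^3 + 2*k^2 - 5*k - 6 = (k - 2)*(k^2 + 4*k + 3) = (k - 2)*(k + 1)*(k + 3)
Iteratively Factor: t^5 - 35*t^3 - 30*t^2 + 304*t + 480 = (t - 4)*(t^4 + 4*t^3 - 19*t^2 - 106*t - 120) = (t - 4)*(t + 2)*(t^3 + 2*t^2 - 23*t - 60) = (t - 4)*(t + 2)*(t + 3)*(t^2 - t - 20) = (t - 4)*(t + 2)*(t + 3)*(t + 4)*(t - 5)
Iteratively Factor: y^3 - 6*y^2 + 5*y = (y)*(y^2 - 6*y + 5) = y*(y - 5)*(y - 1)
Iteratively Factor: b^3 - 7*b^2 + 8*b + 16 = (b - 4)*(b^2 - 3*b - 4) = (b - 4)*(b + 1)*(b - 4)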